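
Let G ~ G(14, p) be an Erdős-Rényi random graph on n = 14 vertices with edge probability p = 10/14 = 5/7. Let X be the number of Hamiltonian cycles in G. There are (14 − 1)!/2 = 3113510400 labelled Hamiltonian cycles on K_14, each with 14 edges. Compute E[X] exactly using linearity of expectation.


K_14 has (14 − 1)!/2 = 3113510400 labelled Hamiltonian cycles.
For each such Hamiltonian cycle H, let X_H = 1 if all 14 edges of H are present in G. Then P[X_H = 1] = p^{14} = (5/7)^{14} = 6103515625/678223072849.
By linearity of expectation: E[X] = Σ_H E[X_H] = 3113510400 · p^{14} = 3113510400 · 6103515625/678223072849 = 2714765625000000000/96889010407.
Numerically: E[X] ≈ 2.802e+07.

E[X] = 3113510400 · (5/7)^{14} = 2714765625000000000/96889010407 ≈ 2.802e+07.


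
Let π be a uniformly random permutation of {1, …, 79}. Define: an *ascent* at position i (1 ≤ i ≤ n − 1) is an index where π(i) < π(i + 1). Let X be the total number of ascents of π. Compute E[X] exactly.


Write X = Σ X_I over i = 1, …, 78, with X_I the indicator of one ascent.
There are 78 indicators.
For each fixed i, the pair (π(i), π(i+1)) is a uniformly random ordered pair of distinct values from {1, …, 79}; by symmetry P[π(i) < π(i+1)] = 1/2.
By linearity: E[X] = 78 · (1/2) = (79 − 1) · (1/2) = 39 ≈ 39.000.

E[X] = 39 = 39.000.


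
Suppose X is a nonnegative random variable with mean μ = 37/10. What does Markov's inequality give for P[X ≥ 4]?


μ = E[X] = 37/10, a = 4.
Markov: P[X ≥ 4] ≤ μ/a = (37/10)/4 = 37/40.
Numerically: ≈ 0.92500.
(Since a = 4 > μ = 3.70000, the bound 37/40 is < 1 and informative.)

P[X ≥ 4] ≤ 37/40 ≈ 0.92500.


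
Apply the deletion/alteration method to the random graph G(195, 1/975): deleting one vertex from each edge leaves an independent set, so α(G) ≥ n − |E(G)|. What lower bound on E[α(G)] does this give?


E[|E(G)|] = C(195, 2)·p = 18915 · (1/975) = 97/5.
E[α(G)] ≥ n − E[|E(G)|] = 195 − 97/5 = 878/5.
Numerically: ≈ 175.60000.
(This is only a lower bound; the true E[α(G)] may be larger.)

E[α(G)] ≥ 878/5 ≈ 175.60000.


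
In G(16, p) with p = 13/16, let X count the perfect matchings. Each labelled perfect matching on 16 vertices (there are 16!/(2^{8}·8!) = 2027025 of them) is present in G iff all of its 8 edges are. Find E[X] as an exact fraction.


K_16 has 16!/(2^{8}·8!) = 2027025 labelled perfect matchings.
For each such perfect matching H, let X_H = 1 if all 8 edges of H are present in G. Then P[X_H = 1] = p^{8} = (13/16)^{8} = 815730721/4294967296.
By linearity of expectation: E[X] = Σ_H E[X_H] = 2027025 · p^{8} = 2027025 · 815730721/4294967296 = 1653506564735025/4294967296.
Numerically: E[X] ≈ 384987.

E[X] = 2027025 · (13/16)^{8} = 1653506564735025/4294967296 ≈ 384987.


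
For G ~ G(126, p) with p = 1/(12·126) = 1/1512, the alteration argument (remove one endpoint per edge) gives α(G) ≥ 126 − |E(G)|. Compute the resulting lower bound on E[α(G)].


E[|E(G)|] = C(126, 2)·p = 7875 · (1/1512) = 125/24.
E[α(G)] ≥ n − E[|E(G)|] = 126 − 125/24 = 2899/24.
Numerically: ≈ 120.791667.
(This is only a lower bound; the true E[α(G)] may be larger.)

E[α(G)] ≥ 2899/24 ≈ 120.791667.


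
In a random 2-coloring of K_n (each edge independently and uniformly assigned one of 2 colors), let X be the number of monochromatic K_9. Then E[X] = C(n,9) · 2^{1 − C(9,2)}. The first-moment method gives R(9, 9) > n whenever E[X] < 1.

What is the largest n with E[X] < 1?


We need C(n, 9) · 2^{1 − 36} < 1, i.e. C(n, 9) < 2^{36 − 1} = 34359738368.
Check values of n near the boundary:
  n = 64: C(64, 9) = 27540584512; 27540584512 < 34359738368? YES
  n = 65: C(65, 9) = 31966749880; 31966749880 < 34359738368? YES
  n = 66: C(66, 9) = 37014131440; 37014131440 < 34359738368? NO
  n = 67: C(67, 9) = 42757703560; 42757703560 < 34359738368? NO
The largest n with C(n, 9) < 34359738368 is n = 65 (where E[X] = 3995843735/4294967296 ≈ 0.930). Hence R(9, 9) > 65, i.e. R(9, 9) ≥ 66.

Largest n = 65; hence R(9, 9) > 65.


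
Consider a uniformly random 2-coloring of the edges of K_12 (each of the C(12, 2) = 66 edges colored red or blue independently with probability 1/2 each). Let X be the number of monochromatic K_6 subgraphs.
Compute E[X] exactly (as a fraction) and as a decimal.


Let X = Σ_S X_S over the C(12, 6) = 924 subsets S of size 6, where X_S = 1 if the K_6 on S is monochromatic.
For a fixed S, the K_6 on S has C(6, 2) = 15 edges. P[all 15 edges red] = (1/2)^15, and likewise for blue, so P[monochromatic] = 2·(1/2)^15 = 2^{1 − 15} = 1/16384.
By linearity of expectation: E[X] = C(12, 6) · 2^{1 − 15} = 924 · 1/16384 = 231/4096.
Numerically: E[X] ≈ 0.05640.

E[X] = C(12,6)·2^(1−C(6,2)) = 231/4096 ≈ 0.05640.


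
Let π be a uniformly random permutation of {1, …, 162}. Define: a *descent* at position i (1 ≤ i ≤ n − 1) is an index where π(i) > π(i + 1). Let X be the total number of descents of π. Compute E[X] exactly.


Write X = Σ X_I over i = 1, …, 161, with X_I the indicator of one descent.
There are 161 indicators.
For each fixed i, the pair (π(i), π(i+1)) is a uniformly random ordered pair of distinct values from {1, …, 162}; by symmetry P[π(i) > π(i+1)] = 1/2.
By linearity: E[X] = 161 · (1/2) = (162 − 1) · (1/2) = 161/2 ≈ 80.5000.

E[X] = 161/2 = 80.5000.


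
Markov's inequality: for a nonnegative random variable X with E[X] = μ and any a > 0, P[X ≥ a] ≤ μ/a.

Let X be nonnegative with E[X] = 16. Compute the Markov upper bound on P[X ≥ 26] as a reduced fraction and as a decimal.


μ = E[X] = 16, a = 26.
Markov: P[X ≥ 26] ≤ μ/a = (16)/26 = 8/13.
Numerically: ≈ 0.615.
(Since a = 26 > μ = 16.000, the bound 8/13 is < 1 and informative.)

P[X ≥ 26] ≤ 8/13 ≈ 0.615.


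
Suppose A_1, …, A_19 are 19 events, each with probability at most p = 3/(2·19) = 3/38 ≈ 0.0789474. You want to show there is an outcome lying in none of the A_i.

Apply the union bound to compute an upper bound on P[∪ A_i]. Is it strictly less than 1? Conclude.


Union bound: P[∪_{i=1}^{19} A_i] ≤ Σ_i P[A_i] ≤ 19·p = 19·(3/38) = 3/2.
Numerically: 3/2 ≈ 1.5000000.
Is 3/2 < 1? NO.
Since the bound 3/2 is ≥ 1, the union bound is uninformative here; it does NOT by itself certify existence.

19·p = 3/2 ≈ 1.5000000; existence NOT certified by the union bound.


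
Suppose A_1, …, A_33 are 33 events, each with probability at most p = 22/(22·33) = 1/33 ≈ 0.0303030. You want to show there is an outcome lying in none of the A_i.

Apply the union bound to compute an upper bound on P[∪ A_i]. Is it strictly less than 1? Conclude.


Union bound: P[∪_{i=1}^{33} A_i] ≤ Σ_i P[A_i] ≤ 33·p = 33·(1/33) = 1.
Numerically: 1 ≈ 1.0000000.
Is 1 < 1? NO.
Since the bound 1 is ≥ 1, the union bound is uninformative here; it does NOT by itself certify existence.

33·p = 1 ≈ 1.0000000; existence NOT certified by the union bound.


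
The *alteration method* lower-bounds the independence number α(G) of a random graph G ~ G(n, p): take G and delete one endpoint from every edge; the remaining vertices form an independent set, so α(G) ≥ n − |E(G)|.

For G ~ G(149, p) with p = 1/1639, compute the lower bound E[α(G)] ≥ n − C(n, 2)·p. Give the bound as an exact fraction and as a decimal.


E[|E(G)|] = C(149, 2)·p = 11026 · (1/1639) = 74/11.
E[α(G)] ≥ n − E[|E(G)|] = 149 − 74/11 = 1565/11.
Numerically: ≈ 142.273.
(This is only a lower bound; the true E[α(G)] may be larger.)

E[α(G)] ≥ 1565/11 ≈ 142.273.


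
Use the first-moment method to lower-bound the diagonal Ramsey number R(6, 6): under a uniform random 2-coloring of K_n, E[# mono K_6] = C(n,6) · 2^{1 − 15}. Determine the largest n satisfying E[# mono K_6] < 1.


We need C(n, 6) · 2^{1 − 15} < 1, i.e. C(n, 6) < 2^{15 − 1} = 16384.
Check values of n near the boundary:
  n = 15: C(15, 6) = 5005; 5005 < 16384? YES
  n = 16: C(16, 6) = 8008; 8008 < 16384? YES
  n = 17: C(17, 6) = 12376; 12376 < 16384? YES
  n = 18: C(18, 6) = 18564; 18564 < 16384? NO
  n = 19: C(19, 6) = 27132; 27132 < 16384? NO
  n = 20: C(20, 6) = 38760; 38760 < 16384? NO
The largest n with C(n, 6) < 16384 is n = 17 (where E[X] = 1547/2048 ≈ 0.75537). Hence R(6, 6) > 17, i.e. R(6, 6) ≥ 18.

Largest n = 17; hence R(6, 6) > 17.


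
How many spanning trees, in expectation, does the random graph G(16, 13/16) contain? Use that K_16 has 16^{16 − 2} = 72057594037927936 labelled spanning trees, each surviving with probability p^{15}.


K_16 has 16^{16 − 2} = 72057594037927936 labelled spanning trees.
For each such spanning tree H, let X_H = 1 if all 15 edges of H are present in G. Then P[X_H = 1] = p^{15} = (13/16)^{15} = 51185893014090757/1152921504606846976.
Summing the indicators: E[X] = Σ_H E[X_H] = 72057594037927936 · p^{15} = 72057594037927936 · 51185893014090757/1152921504606846976 = 51185893014090757/16.
Numerically: E[X] ≈ 3.2e+15.

E[X] = 72057594037927936 · (13/16)^{15} = 51185893014090757/16 ≈ 3.2e+15.


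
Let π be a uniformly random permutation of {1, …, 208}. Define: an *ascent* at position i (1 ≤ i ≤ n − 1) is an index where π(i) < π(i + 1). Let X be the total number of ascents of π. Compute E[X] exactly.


Write X = Σ X_I over i = 1, …, 207, with X_I the indicator of one ascent.
There are 207 indicators.
For each fixed i, the pair (π(i), π(i+1)) is a uniformly random ordered pair of distinct values from {1, …, 208}; by symmetry P[π(i) < π(i+1)] = 1/2.
By linearity: E[X] = 207 · (1/2) = (208 − 1) · (1/2) = 207/2 ≈ 103.5000.

E[X] = 207/2 = 103.5000.


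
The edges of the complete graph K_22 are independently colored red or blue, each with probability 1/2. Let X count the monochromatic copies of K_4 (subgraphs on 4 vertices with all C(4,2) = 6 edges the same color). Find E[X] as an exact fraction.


Let X = Σ_S X_S over the C(22, 4) = 7315 subsets S of size 4, where X_S = 1 if the K_4 on S is monochromatic.
For a fixed S, the K_4 on S has C(4, 2) = 6 edges. P[all 6 edges red] = (1/2)^6, and likewise for blue, so P[monochromatic] = 2·(1/2)^6 = 2^{1 − 6} = 1/32.
By linearity: E[X] = C(22, 4) · 2^{1 − 6} = 7315 · 1/32 = 7315/32.
Numerically: E[X] ≈ 228.593750.

E[X] = C(22,4)·2^(1−C(4,2)) = 7315/32 ≈ 228.593750.


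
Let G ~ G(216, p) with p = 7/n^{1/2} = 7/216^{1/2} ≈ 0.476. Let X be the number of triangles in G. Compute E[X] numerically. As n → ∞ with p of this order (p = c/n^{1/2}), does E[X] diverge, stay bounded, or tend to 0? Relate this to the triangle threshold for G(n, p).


Number of potential triangles: C(216, 3) = 1656360.
Each occurs with probability p³ ≈ (0.476)³ ≈ 1.08047e-01.
By linearity: E[X] = C(216, 3)·p³ ≈ 1656360 · 1.08047e-01 ≈ 178965.051.
Since α = 1/2 < 1, p = c/n^{1/2} ≫ 1/n is above the triangle threshold p ~ 1/n. Asymptotically E[X] ~ (c³/6)·n^{3(1−α)} = (7³/6)·n^{1.5} → ∞; triangles are abundant w.h.p.

E[X] ≈ 178965.051; in regime p = Θ(1/n^{1/2}) E[X] diverges (above the triangle threshold p ~ 1/n).


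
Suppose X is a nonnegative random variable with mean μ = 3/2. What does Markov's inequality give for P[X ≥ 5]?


μ = E[X] = 3/2, a = 5.
Markov: P[X ≥ 5] ≤ μ/a = (3/2)/5 = 3/10.
Numerically: ≈ 0.30000.
(Since a = 5 > μ = 1.50000, the bound 3/10 is < 1 and informative.)

P[X ≥ 5] ≤ 3/10 ≈ 0.30000.


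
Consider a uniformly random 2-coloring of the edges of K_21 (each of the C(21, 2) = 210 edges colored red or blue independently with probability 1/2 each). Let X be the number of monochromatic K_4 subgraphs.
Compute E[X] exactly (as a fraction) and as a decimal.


Let X = Σ_S X_S over the C(21, 4) = 5985 subsets S of size 4, where X_S = 1 if the K_4 on S is monochromatic.
For a fixed S, the K_4 on S has C(4, 2) = 6 edges. P[all 6 edges red] = (1/2)^6, and likewise for blue, so P[monochromatic] = 2·(1/2)^6 = 2^{1 − 6} = 1/32.
By linearity of expectation: E[X] = C(21, 4) · 2^{1 − 6} = 5985 · 1/32 = 5985/32.
Numerically: E[X] ≈ 187.0312.

E[X] = C(21,4)·2^(1−C(4,2)) = 5985/32 ≈ 187.0312.


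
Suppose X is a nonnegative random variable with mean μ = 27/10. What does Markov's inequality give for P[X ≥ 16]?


μ = E[X] = 27/10, a = 16.
Markov: P[X ≥ 16] ≤ μ/a = (27/10)/16 = 27/160.
Numerically: ≈ 0.16875.
(Since a = 16 > μ = 2.70000, the bound 27/160 is < 1 and informative.)

P[X ≥ 16] ≤ 27/160 ≈ 0.16875.


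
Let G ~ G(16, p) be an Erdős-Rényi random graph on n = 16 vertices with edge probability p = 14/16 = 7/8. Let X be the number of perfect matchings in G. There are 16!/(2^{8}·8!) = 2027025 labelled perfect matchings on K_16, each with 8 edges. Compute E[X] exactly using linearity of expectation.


K_16 has 16!/(2^{8}·8!) = 2027025 labelled perfect matchings.
For each such perfect matching H, let X_H = 1 if all 8 edges of H are present in G. Then P[X_H = 1] = p^{8} = (7/8)^{8} = 5764801/16777216.
By linearity: E[X] = Σ_H E[X_H] = 2027025 · p^{8} = 2027025 · 5764801/16777216 = 11685395747025/16777216.
Numerically: E[X] ≈ 6.97e+05.

E[X] = 2027025 · (7/8)^{8} = 11685395747025/16777216 ≈ 6.97e+05.


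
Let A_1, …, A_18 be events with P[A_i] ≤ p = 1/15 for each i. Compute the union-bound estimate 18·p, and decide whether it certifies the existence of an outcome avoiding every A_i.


Union bound: P[∪_{i=1}^{18} A_i] ≤ Σ_i P[A_i] ≤ 18·p = 18·(1/15) = 6/5.
Numerically: 6/5 ≈ 1.200.
Is 6/5 < 1? NO.
Since the bound 6/5 is ≥ 1, the union bound is uninformative here; it does NOT by itself certify existence.

18·p = 6/5 ≈ 1.200; existence NOT certified by the union bound.


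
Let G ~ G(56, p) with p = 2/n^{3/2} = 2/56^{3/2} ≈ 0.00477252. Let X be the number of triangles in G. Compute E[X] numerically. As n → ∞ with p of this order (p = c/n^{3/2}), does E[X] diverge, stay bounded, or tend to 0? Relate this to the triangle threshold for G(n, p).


Number of potential triangles: C(56, 3) = 27720.
Each occurs with probability p³ ≈ (0.00477252)³ ≈ 1.08703585e-07.
By linearity: E[X] = C(56, 3)·p³ ≈ 27720 · 1.08703585e-07 ≈ 0.003013.
Since α = 3/2 > 1, p = c/n^{3/2} = o(1/n) is below the triangle threshold p ~ 1/n. Asymptotically E[X] ~ (c³/6)·n^{3(1−α)} = (2³/6)·n^{-1.5} → 0, so by Markov's inequality G has no triangles w.h.p.

E[X] ≈ 0.003013; in regime p = Θ(1/n^{3/2}) E[X] tends to 0 (below the triangle threshold p ~ 1/n).


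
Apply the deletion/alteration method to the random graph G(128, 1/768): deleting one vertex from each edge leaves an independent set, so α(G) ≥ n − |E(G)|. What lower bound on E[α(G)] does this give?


E[|E(G)|] = C(128, 2)·p = 8128 · (1/768) = 127/12.
E[α(G)] ≥ n − E[|E(G)|] = 128 − 127/12 = 1409/12.
Numerically: ≈ 117.417.
(This is only a lower bound; the true E[α(G)] may be larger.)

E[α(G)] ≥ 1409/12 ≈ 117.417.


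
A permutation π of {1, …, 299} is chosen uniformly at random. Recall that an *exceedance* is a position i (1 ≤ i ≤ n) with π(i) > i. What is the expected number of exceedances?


Write X = Σ_{i=1}^{299} X_i, where X_i = 1_{π(i) > i}.
For each fixed i, π(i) is uniform over {1, …, 299} (marginal of a uniform permutation), so P[π(i) > i] = (n − i)/n. Summing: Σ_{i=1}^{299} (n − i)/n = (0 + 1 + … + 298)/299 = 299(299 − 1)/(2·299) = (299 − 1)/2.
Hence E[X] = Σ_{i=1}^{299} (299 − i)/299 = 149 ≈ 149.0000.

E[X] = 149 = 149.0000.


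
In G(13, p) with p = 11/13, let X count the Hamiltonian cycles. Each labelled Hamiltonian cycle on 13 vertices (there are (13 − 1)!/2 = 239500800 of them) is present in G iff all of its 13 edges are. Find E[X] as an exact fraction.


K_13 has (13 − 1)!/2 = 239500800 labelled Hamiltonian cycles.
For each such Hamiltonian cycle H, let X_H = 1 if all 13 edges of H are present in G. Then P[X_H = 1] = p^{13} = (11/13)^{13} = 34522712143931/302875106592253.
By linearity of expectation: E[X] = Σ_H E[X_H] = 239500800 · p^{13} = 239500800 · 34522712143931/302875106592253 = 8268217176641189644800/302875106592253.
Numerically: E[X] ≈ 2.73e+07.

E[X] = 239500800 · (11/13)^{13} = 8268217176641189644800/302875106592253 ≈ 2.73e+07.


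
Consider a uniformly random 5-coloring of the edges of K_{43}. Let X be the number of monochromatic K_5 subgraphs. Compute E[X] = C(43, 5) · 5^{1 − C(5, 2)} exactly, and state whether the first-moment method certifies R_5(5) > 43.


E[X] = C(43, 5) · 5^{1 − 10} = 962598 · 5^{−9} = 962598/1953125.
As a reduced fraction: E[X] = 962598/1953125 ≈ 0.4929.
Is E[X] < 1? YES.
Since E[X] < 1, there exists a 5-coloring of K_{43} with no monochromatic K_5; hence R_5(5) > 43.

E[X] = 962598/1953125 ≈ 0.4929; E[X] < 1, so R_5(5) > 43.


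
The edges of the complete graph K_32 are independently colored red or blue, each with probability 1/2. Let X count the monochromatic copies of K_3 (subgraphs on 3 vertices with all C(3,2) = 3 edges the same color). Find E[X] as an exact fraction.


Let X = Σ_S X_S over the C(32, 3) = 4960 subsets S of size 3, where X_S = 1 if the K_3 on S is monochromatic.
For a fixed S, the K_3 on S has C(3, 2) = 3 edges. P[all 3 edges red] = (1/2)^3, and likewise for blue, so P[monochromatic] = 2·(1/2)^3 = 2^{1 − 3} = 1/4.
Summing: E[X] = C(32, 3) · 2^{1 − 3} = 4960 · 1/4 = 1240.
Numerically: E[X] ≈ 1240.000000.

E[X] = C(32,3)·2^(1−C(3,2)) = 1240 ≈ 1240.000000.


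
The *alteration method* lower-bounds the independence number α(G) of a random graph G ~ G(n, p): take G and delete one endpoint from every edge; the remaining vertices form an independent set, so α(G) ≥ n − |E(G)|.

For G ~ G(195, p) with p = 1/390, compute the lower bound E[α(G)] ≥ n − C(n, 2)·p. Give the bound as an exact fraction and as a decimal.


E[|E(G)|] = C(195, 2)·p = 18915 · (1/390) = 97/2.
E[α(G)] ≥ n − E[|E(G)|] = 195 − 97/2 = 293/2.
Numerically: ≈ 146.500.
(This is only a lower bound; the true E[α(G)] may be larger.)

E[α(G)] ≥ 293/2 ≈ 146.500.


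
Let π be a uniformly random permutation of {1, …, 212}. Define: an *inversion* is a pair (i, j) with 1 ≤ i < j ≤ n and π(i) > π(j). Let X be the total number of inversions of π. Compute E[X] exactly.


Write X = Σ X_I over the C(212, 2) = 22366 pairs i < j, with X_I the indicator of one inversion.
There are 22366 indicators.
For each fixed pair i < j, the values π(i) and π(j) are two distinct elements of {1, …, 212} in uniformly random order; by symmetry P[π(i) > π(j)] = 1/2.
By linearity: E[X] = 22366 · (1/2) = C(212, 2) · (1/2) = 22366/2 = 11183 ≈ 11183.000000.

E[X] = 11183 = 11183.000000.


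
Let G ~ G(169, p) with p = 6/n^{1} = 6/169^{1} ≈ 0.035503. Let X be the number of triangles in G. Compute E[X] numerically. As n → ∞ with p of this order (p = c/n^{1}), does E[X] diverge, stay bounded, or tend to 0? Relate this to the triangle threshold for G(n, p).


Number of potential triangles: C(169, 3) = 790244.
Each occurs with probability p³ ≈ (0.035503)³ ≈ 4.47500616e-05.
By linearity: E[X] = C(169, 3)·p³ ≈ 790244 · 4.47500616e-05 ≈ 35.363468.
Here α = 1, so p = 6/n is exactly at the triangle threshold p ~ 1/n. Asymptotically E[X] → c³/6 = 6³/6 = 36 ≈ 36.000000, a bounded constant. In this regime the triangle count is asymptotically Poisson(c³/6).

E[X] ≈ 35.363468; in regime p = Θ(1/n^{1}) E[X] stays bounded (at the triangle threshold p ~ 1/n).


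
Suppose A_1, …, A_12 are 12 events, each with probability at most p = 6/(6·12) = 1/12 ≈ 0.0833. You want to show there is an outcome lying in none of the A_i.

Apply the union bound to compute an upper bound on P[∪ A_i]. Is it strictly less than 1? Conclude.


Union bound: P[∪_{i=1}^{12} A_i] ≤ Σ_i P[A_i] ≤ 12·p = 12·(1/12) = 1.
Numerically: 1 ≈ 1.0000.
Is 1 < 1? NO.
Since the bound 1 is ≥ 1, the union bound is uninformative here; it does NOT by itself certify existence.

12·p = 1 ≈ 1.0000; existence NOT certified by the union bound.


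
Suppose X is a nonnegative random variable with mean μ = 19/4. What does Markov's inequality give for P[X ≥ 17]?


μ = E[X] = 19/4, a = 17.
Markov: P[X ≥ 17] ≤ μ/a = (19/4)/17 = 19/68.
Numerically: ≈ 0.279.
(Since a = 17 > μ = 4.750, the bound 19/68 is < 1 and informative.)

P[X ≥ 17] ≤ 19/68 ≈ 0.279.


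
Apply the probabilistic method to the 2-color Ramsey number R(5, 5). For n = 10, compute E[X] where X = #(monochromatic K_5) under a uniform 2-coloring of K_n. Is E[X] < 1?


E[X] = C(10, 5) · 2^{1 − 10} = 252 · 2^{−9} = 252/512.
As a reduced fraction: E[X] = 63/128 ≈ 0.492188.
Is E[X] < 1? YES.
Since E[X] < 1, there exists a 2-coloring of K_{10} with no monochromatic K_5; hence R(5, 5) > 10.

E[X] = 63/128 ≈ 0.492188; E[X] < 1, so R(5, 5) > 10.


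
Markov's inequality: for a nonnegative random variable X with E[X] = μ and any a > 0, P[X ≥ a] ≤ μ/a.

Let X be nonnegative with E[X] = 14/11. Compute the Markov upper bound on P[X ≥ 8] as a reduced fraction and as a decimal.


μ = E[X] = 14/11, a = 8.
Markov: P[X ≥ 8] ≤ μ/a = (14/11)/8 = 7/44.
Numerically: ≈ 0.159091.
(Since a = 8 > μ = 1.272727, the bound 7/44 is < 1 and informative.)

P[X ≥ 8] ≤ 7/44 ≈ 0.159091.


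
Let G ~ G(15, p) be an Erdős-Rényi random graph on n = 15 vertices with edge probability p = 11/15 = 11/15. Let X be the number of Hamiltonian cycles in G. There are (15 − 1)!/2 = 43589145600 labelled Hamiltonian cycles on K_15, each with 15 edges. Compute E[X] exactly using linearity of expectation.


K_15 has (15 − 1)!/2 = 43589145600 labelled Hamiltonian cycles.
For each such Hamiltonian cycle H, let X_H = 1 if all 15 edges of H are present in G. Then P[X_H = 1] = p^{15} = (11/15)^{15} = 4177248169415651/437893890380859375.
By linearity: E[X] = Σ_H E[X_H] = 43589145600 · p^{15} = 43589145600 · 4177248169415651/437893890380859375 = 29972457393249757754368/72081298828125.
Numerically: E[X] ≈ 4.16e+08.

E[X] = 43589145600 · (11/15)^{15} = 29972457393249757754368/72081298828125 ≈ 4.16e+08.


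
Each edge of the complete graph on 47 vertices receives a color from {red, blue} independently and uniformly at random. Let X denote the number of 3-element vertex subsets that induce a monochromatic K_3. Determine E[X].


Let X = Σ_S X_S over the C(47, 3) = 16215 subsets S of size 3, where X_S = 1 if the K_3 on S is monochromatic.
For a fixed S, the K_3 on S has C(3, 2) = 3 edges. P[all 3 edges red] = (1/2)^3, and likewise for blue, so P[monochromatic] = 2·(1/2)^3 = 2^{1 − 3} = 1/4.
By linearity: E[X] = C(47, 3) · 2^{1 − 3} = 16215 · 1/4 = 16215/4.
Numerically: E[X] ≈ 4053.750000.

E[X] = C(47,3)·2^(1−C(3,2)) = 16215/4 ≈ 4053.750000.


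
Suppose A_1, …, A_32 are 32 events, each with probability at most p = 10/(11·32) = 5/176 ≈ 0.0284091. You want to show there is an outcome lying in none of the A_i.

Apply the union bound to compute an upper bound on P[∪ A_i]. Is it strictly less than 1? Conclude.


Union bound: P[∪_{i=1}^{32} A_i] ≤ Σ_i P[A_i] ≤ 32·p = 32·(5/176) = 10/11.
Numerically: 10/11 ≈ 0.9090909.
Is 10/11 < 1? YES.
Since P[∪ A_i] ≤ 10/11 < 1, the complement has P[∩ A_i^c] ≥ 1 − 10/11 = 1/11 > 0, so some outcome avoids every A_i.

32·p = 10/11 ≈ 0.9090909; existence CERTIFIED by the union bound.


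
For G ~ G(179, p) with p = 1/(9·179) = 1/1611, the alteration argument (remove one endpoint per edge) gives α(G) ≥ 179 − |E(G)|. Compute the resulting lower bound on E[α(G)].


E[|E(G)|] = C(179, 2)·p = 15931 · (1/1611) = 89/9.
E[α(G)] ≥ n − E[|E(G)|] = 179 − 89/9 = 1522/9.
Numerically: ≈ 169.11111.
(This is only a lower bound; the true E[α(G)] may be larger.)

E[α(G)] ≥ 1522/9 ≈ 169.11111.


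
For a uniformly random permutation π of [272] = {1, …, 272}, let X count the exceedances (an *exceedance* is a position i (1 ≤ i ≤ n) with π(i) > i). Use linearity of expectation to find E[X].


Write X = Σ_{i=1}^{272} X_i, where X_i = 1_{π(i) > i}.
For each fixed i, π(i) is uniform over {1, …, 272} (marginal of a uniform permutation), so P[π(i) > i] = (n − i)/n. Summing: Σ_{i=1}^{272} (n − i)/n = (0 + 1 + … + 271)/272 = 272(272 − 1)/(2·272) = (272 − 1)/2.
Hence E[X] = Σ_{i=1}^{272} (272 − i)/272 = 271/2 ≈ 135.500000.

E[X] = 271/2 = 135.500000.


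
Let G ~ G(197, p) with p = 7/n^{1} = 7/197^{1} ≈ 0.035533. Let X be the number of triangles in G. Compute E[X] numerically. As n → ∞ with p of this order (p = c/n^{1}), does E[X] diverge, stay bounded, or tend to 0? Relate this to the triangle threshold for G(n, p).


Number of potential triangles: C(197, 3) = 1254890.
Each occurs with probability p³ ≈ (0.035533)³ ≈ 4.4863737e-05.
By linearity: E[X] = C(197, 3)·p³ ≈ 1254890 · 4.4863737e-05 ≈ 56.29905.
Here α = 1, so p = 7/n is exactly at the triangle threshold p ~ 1/n. Asymptotically E[X] → c³/6 = 7³/6 = 343/6 ≈ 57.16667, a bounded constant. In this regime the triangle count is asymptotically Poisson(c³/6).

E[X] ≈ 56.29905; in regime p = Θ(1/n^{1}) E[X] stays bounded (at the triangle threshold p ~ 1/n).


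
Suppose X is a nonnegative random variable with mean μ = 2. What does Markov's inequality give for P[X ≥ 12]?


μ = E[X] = 2, a = 12.
Markov: P[X ≥ 12] ≤ μ/a = (2)/12 = 1/6.
Numerically: ≈ 0.166667.
(Since a = 12 > μ = 2.000000, the bound 1/6 is < 1 and informative.)

P[X ≥ 12] ≤ 1/6 ≈ 0.166667.


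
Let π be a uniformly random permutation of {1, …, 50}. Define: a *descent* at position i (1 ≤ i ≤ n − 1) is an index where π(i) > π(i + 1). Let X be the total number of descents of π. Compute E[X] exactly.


Write X = Σ X_I over i = 1, …, 49, with X_I the indicator of one descent.
There are 49 indicators.
For each fixed i, the pair (π(i), π(i+1)) is a uniformly random ordered pair of distinct values from {1, …, 50}; by symmetry P[π(i) > π(i+1)] = 1/2.
By linearity: E[X] = 49 · (1/2) = (50 − 1) · (1/2) = 49/2 ≈ 24.50000.

E[X] = 49/2 = 24.50000.


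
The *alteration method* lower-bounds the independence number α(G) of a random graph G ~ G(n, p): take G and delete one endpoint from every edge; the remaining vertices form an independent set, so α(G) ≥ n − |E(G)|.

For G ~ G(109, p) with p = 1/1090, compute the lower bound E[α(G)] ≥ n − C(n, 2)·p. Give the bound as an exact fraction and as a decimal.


E[|E(G)|] = C(109, 2)·p = 5886 · (1/1090) = 27/5.
E[α(G)] ≥ n − E[|E(G)|] = 109 − 27/5 = 518/5.
Numerically: ≈ 103.60000.
(This is only a lower bound; the true E[α(G)] may be larger.)

E[α(G)] ≥ 518/5 ≈ 103.60000.


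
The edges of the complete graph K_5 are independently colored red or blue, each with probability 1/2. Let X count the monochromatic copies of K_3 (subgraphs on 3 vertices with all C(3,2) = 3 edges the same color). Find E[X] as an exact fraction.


Let X = Σ_S X_S over the C(5, 3) = 10 subsets S of size 3, where X_S = 1 if the K_3 on S is monochromatic.
For a fixed S, the K_3 on S has C(3, 2) = 3 edges. P[all 3 edges red] = (1/2)^3, and likewise for blue, so P[monochromatic] = 2·(1/2)^3 = 2^{1 − 3} = 1/4.
By linearity of expectation: E[X] = C(5, 3) · 2^{1 − 3} = 10 · 1/4 = 5/2.
Numerically: E[X] ≈ 2.500000.

E[X] = C(5,3)·2^(1−C(3,2)) = 5/2 ≈ 2.500000.


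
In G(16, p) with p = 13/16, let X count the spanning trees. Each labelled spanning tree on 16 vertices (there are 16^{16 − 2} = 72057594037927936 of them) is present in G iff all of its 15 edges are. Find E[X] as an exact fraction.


K_16 has 16^{16 − 2} = 72057594037927936 labelled spanning trees.
For each such spanning tree H, let X_H = 1 if all 15 edges of H are present in G. Then P[X_H = 1] = p^{15} = (13/16)^{15} = 51185893014090757/1152921504606846976.
Summing the indicators: E[X] = Σ_H E[X_H] = 72057594037927936 · p^{15} = 72057594037927936 · 51185893014090757/1152921504606846976 = 51185893014090757/16.
Numerically: E[X] ≈ 3.2e+15.

E[X] = 72057594037927936 · (13/16)^{15} = 51185893014090757/16 ≈ 3.2e+15.


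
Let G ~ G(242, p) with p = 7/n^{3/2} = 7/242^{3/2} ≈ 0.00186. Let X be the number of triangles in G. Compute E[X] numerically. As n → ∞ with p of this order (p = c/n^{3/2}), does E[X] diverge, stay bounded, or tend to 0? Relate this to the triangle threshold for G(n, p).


Number of potential triangles: C(242, 3) = 2332880.
Each occurs with probability p³ ≈ (0.00186)³ ≈ 6.42873e-09.
By linearity: E[X] = C(242, 3)·p³ ≈ 2332880 · 6.42873e-09 ≈ 0.015.
Since α = 3/2 > 1, p = c/n^{3/2} = o(1/n) is below the triangle threshold p ~ 1/n. Asymptotically E[X] ~ (c³/6)·n^{3(1−α)} = (7³/6)·n^{-1.5} → 0, so by Markov's inequality G has no triangles w.h.p.

E[X] ≈ 0.015; in regime p = Θ(1/n^{3/2}) E[X] tends to 0 (below the triangle threshold p ~ 1/n).


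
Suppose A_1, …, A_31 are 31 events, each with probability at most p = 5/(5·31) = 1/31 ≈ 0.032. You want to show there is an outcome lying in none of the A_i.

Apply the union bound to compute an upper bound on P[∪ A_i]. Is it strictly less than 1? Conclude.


Union bound: P[∪_{i=1}^{31} A_i] ≤ Σ_i P[A_i] ≤ 31·p = 31·(1/31) = 1.
Numerically: 1 ≈ 1.000.
Is 1 < 1? NO.
Since the bound 1 is ≥ 1, the union bound is uninformative here; it does NOT by itself certify existence.

31·p = 1 ≈ 1.000; existence NOT certified by the union bound.


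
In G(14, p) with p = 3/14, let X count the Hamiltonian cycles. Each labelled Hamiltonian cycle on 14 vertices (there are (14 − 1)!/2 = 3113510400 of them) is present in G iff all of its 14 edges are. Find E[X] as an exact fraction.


K_14 has (14 − 1)!/2 = 3113510400 labelled Hamiltonian cycles.
For each such Hamiltonian cycle H, let X_H = 1 if all 14 edges of H are present in G. Then P[X_H = 1] = p^{14} = (3/14)^{14} = 4782969/11112006825558016.
By linearity: E[X] = Σ_H E[X_H] = 3113510400 · p^{14} = 3113510400 · 4782969/11112006825558016 = 4155084744525/3100448333024.
Numerically: E[X] ≈ 1.34016.

E[X] = 3113510400 · (3/14)^{14} = 4155084744525/3100448333024 ≈ 1.34016.


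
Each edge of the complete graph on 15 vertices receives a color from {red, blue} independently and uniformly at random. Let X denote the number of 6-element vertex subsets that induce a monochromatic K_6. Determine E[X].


Let X = Σ_S X_S over the C(15, 6) = 5005 subsets S of size 6, where X_S = 1 if the K_6 on S is monochromatic.
For a fixed S, the K_6 on S has C(6, 2) = 15 edges. P[all 15 edges red] = (1/2)^15, and likewise for blue, so P[monochromatic] = 2·(1/2)^15 = 2^{1 − 15} = 1/16384.
By linearity: E[X] = C(15, 6) · 2^{1 − 15} = 5005 · 1/16384 = 5005/16384.
Numerically: E[X] ≈ 0.30548.

E[X] = C(15,6)·2^(1−C(6,2)) = 5005/16384 ≈ 0.30548.


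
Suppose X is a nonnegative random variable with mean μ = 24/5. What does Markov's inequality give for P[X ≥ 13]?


μ = E[X] = 24/5, a = 13.
Markov: P[X ≥ 13] ≤ μ/a = (24/5)/13 = 24/65.
Numerically: ≈ 0.3692.
(Since a = 13 > μ = 4.8000, the bound 24/65 is < 1 and informative.)

P[X ≥ 13] ≤ 24/65 ≈ 0.3692.


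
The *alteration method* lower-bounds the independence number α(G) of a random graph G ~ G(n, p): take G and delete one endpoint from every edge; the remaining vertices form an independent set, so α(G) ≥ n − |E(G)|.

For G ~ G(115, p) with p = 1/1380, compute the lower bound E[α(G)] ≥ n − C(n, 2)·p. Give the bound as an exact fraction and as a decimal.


E[|E(G)|] = C(115, 2)·p = 6555 · (1/1380) = 19/4.
E[α(G)] ≥ n − E[|E(G)|] = 115 − 19/4 = 441/4.
Numerically: ≈ 110.2500.
(This is only a lower bound; the true E[α(G)] may be larger.)

E[α(G)] ≥ 441/4 ≈ 110.2500.


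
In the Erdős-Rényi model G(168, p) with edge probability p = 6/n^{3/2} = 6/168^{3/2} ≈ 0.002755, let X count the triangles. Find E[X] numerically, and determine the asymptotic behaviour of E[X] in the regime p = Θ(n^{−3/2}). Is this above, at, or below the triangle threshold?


Number of potential triangles: C(168, 3) = 776216.
Each occurs with probability p³ ≈ (0.002755)³ ≈ 2.092001e-08.
By linearity: E[X] = C(168, 3)·p³ ≈ 776216 · 2.092001e-08 ≈ 0.0162.
Since α = 3/2 > 1, p = c/n^{3/2} = o(1/n) is below the triangle threshold p ~ 1/n. Asymptotically E[X] ~ (c³/6)·n^{3(1−α)} = (6³/6)·n^{-1.5} → 0, so by Markov's inequality G has no triangles w.h.p.

E[X] ≈ 0.0162; in regime p = Θ(1/n^{3/2}) E[X] tends to 0 (below the triangle threshold p ~ 1/n).


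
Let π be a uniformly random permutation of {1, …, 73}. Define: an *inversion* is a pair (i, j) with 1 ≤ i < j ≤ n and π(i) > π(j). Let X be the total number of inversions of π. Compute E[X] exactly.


Write X = Σ X_I over the C(73, 2) = 2628 pairs i < j, with X_I the indicator of one inversion.
There are 2628 indicators.
For each fixed pair i < j, the values π(i) and π(j) are two distinct elements of {1, …, 73} in uniformly random order; by symmetry P[π(i) > π(j)] = 1/2.
By linearity: E[X] = 2628 · (1/2) = C(73, 2) · (1/2) = 2628/2 = 1314 ≈ 1314.00000.

E[X] = 1314 = 1314.00000.


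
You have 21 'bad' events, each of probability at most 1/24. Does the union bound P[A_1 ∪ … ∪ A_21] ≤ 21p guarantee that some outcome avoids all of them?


Union bound: P[∪_{i=1}^{21} A_i] ≤ Σ_i P[A_i] ≤ 21·p = 21·(1/24) = 7/8.
Numerically: 7/8 ≈ 0.8750000.
Is 7/8 < 1? YES.
Since P[∪ A_i] ≤ 7/8 < 1, the complement has P[∩ A_i^c] ≥ 1 − 7/8 = 1/8 > 0, so some outcome avoids every A_i.

21·p = 7/8 ≈ 0.8750000; existence CERTIFIED by the union bound.


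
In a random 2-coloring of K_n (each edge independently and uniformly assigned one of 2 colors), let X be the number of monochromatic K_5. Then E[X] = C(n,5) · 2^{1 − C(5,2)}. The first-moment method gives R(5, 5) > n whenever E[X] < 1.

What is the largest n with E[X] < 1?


We need C(n, 5) · 2^{1 − 10} < 1, i.e. C(n, 5) < 2^{10 − 1} = 512.
Check values of n near the boundary:
  n = 8: C(8, 5) = 56; 56 < 512? YES
  n = 9: C(9, 5) = 126; 126 < 512? YES
  n = 10: C(10, 5) = 252; 252 < 512? YES
  n = 11: C(11, 5) = 462; 462 < 512? YES
  n = 12: C(12, 5) = 792; 792 < 512? NO
  n = 13: C(13, 5) = 1287; 1287 < 512? NO
  n = 14: C(14, 5) = 2002; 2002 < 512? NO
The largest n with C(n, 5) < 512 is n = 11 (where E[X] = 231/256 ≈ 0.902344). Hence R(5, 5) > 11, i.e. R(5, 5) ≥ 12.

Largest n = 11; hence R(5, 5) > 11.


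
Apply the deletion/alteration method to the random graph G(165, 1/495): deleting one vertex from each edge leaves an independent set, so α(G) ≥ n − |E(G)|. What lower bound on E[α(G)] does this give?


E[|E(G)|] = C(165, 2)·p = 13530 · (1/495) = 82/3.
E[α(G)] ≥ n − E[|E(G)|] = 165 − 82/3 = 413/3.
Numerically: ≈ 137.66667.
(This is only a lower bound; the true E[α(G)] may be larger.)

E[α(G)] ≥ 413/3 ≈ 137.66667.


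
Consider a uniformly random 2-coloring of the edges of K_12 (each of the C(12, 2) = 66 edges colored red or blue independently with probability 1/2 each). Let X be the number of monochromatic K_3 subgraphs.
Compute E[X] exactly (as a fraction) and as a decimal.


Let X = Σ_S X_S over the C(12, 3) = 220 subsets S of size 3, where X_S = 1 if the K_3 on S is monochromatic.
For a fixed S, the K_3 on S has C(3, 2) = 3 edges. P[all 3 edges red] = (1/2)^3, and likewise for blue, so P[monochromatic] = 2·(1/2)^3 = 2^{1 − 3} = 1/4.
By linearity: E[X] = C(12, 3) · 2^{1 − 3} = 220 · 1/4 = 55.
Numerically: E[X] ≈ 55.0000.

E[X] = C(12,3)·2^(1−C(3,2)) = 55 ≈ 55.0000.


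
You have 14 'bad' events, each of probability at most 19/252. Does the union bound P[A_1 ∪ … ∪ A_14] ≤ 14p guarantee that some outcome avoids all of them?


Union bound: P[∪_{i=1}^{14} A_i] ≤ Σ_i P[A_i] ≤ 14·p = 14·(19/252) = 19/18.
Numerically: 19/18 ≈ 1.0555556.
Is 19/18 < 1? NO.
Since the bound 19/18 is ≥ 1, the union bound is uninformative here; it does NOT by itself certify existence.

14·p = 19/18 ≈ 1.0555556; existence NOT certified by the union bound.


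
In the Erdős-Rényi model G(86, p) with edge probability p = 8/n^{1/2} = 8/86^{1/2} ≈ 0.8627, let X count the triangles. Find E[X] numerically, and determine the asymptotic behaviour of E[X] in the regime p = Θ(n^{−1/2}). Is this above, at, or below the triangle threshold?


Number of potential triangles: C(86, 3) = 102340.
Each occurs with probability p³ ≈ (0.8627)³ ≈ 6.419812e-01.
By linearity: E[X] = C(86, 3)·p³ ≈ 102340 · 6.419812e-01 ≈ 65700.3521.
Since α = 1/2 < 1, p = c/n^{1/2} ≫ 1/n is above the triangle threshold p ~ 1/n. Asymptotically E[X] ~ (c³/6)·n^{3(1−α)} = (8³/6)·n^{1.5} → ∞; triangles are abundant w.h.p.

E[X] ≈ 65700.3521; in regime p = Θ(1/n^{1/2}) E[X] diverges (above the triangle threshold p ~ 1/n).


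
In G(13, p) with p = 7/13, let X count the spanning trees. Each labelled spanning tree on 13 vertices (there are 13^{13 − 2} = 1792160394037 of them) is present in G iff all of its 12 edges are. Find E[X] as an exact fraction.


K_13 has 13^{13 − 2} = 1792160394037 labelled spanning trees.
For each such spanning tree H, let X_H = 1 if all 12 edges of H are present in G. Then P[X_H = 1] = p^{12} = (7/13)^{12} = 13841287201/23298085122481.
Summing the indicators: E[X] = Σ_H E[X_H] = 1792160394037 · p^{12} = 1792160394037 · 13841287201/23298085122481 = 13841287201/13.
Numerically: E[X] ≈ 1.06471e+09.

E[X] = 1792160394037 · (7/13)^{12} = 13841287201/13 ≈ 1.06471e+09.


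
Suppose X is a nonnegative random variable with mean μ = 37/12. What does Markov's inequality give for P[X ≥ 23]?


μ = E[X] = 37/12, a = 23.
Markov: P[X ≥ 23] ≤ μ/a = (37/12)/23 = 37/276.
Numerically: ≈ 0.1341.
(Since a = 23 > μ = 3.0833, the bound 37/276 is < 1 and informative.)

P[X ≥ 23] ≤ 37/276 ≈ 0.1341.


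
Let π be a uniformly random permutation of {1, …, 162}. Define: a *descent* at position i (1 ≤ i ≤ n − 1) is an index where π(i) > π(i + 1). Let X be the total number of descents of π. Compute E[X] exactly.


Write X = Σ X_I over i = 1, …, 161, with X_I the indicator of one descent.
There are 161 indicators.
For each fixed i, the pair (π(i), π(i+1)) is a uniformly random ordered pair of distinct values from {1, …, 162}; by symmetry P[π(i) > π(i+1)] = 1/2.
By linearity: E[X] = 161 · (1/2) = (162 − 1) · (1/2) = 161/2 ≈ 80.50000.

E[X] = 161/2 = 80.50000.


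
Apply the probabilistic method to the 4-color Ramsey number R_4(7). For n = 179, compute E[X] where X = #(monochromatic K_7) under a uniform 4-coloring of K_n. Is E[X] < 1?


E[X] = C(179, 7) · 4^{1 − 21} = 1037437234460 · 4^{−20} = 1037437234460/1099511627776.
As a reduced fraction: E[X] = 259359308615/274877906944 ≈ 0.9435.
Is E[X] < 1? YES.
Since E[X] < 1, there exists a 4-coloring of K_{179} with no monochromatic K_7; hence R_4(7) > 179.

E[X] = 259359308615/274877906944 ≈ 0.9435; E[X] < 1, so R_4(7) > 179.


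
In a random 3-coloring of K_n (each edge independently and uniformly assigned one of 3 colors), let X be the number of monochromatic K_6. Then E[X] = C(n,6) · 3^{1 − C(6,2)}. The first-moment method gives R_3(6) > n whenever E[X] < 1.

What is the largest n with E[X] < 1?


We need C(n, 6) · 3^{1 − 15} < 1, i.e. C(n, 6) < 3^{15 − 1} = 4782969.
Check values of n near the boundary:
  n = 39: C(39, 6) = 3262623; 3262623 < 4782969? YES
  n = 40: C(40, 6) = 3838380; 3838380 < 4782969? YES
  n = 41: C(41, 6) = 4496388; 4496388 < 4782969? YES
  n = 42: C(42, 6) = 5245786; 5245786 < 4782969? NO
  n = 43: C(43, 6) = 6096454; 6096454 < 4782969? NO
The largest n with C(n, 6) < 4782969 is n = 41 (where E[X] = 1498796/1594323 ≈ 0.9401). Hence R_3(6) > 41, i.e. R_3(6) ≥ 42.

Largest n = 41; hence R_3(6) > 41.


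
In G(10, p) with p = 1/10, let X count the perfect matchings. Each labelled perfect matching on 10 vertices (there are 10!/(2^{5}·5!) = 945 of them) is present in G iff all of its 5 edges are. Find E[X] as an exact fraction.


K_10 has 10!/(2^{5}·5!) = 945 labelled perfect matchings.
For each such perfect matching H, let X_H = 1 if all 5 edges of H are present in G. Then P[X_H = 1] = p^{5} = (1/10)^{5} = 1/100000.
By linearity of expectation: E[X] = Σ_H E[X_H] = 945 · p^{5} = 945 · 1/100000 = 189/20000.
Numerically: E[X] ≈ 0.00945.

E[X] = 945 · (1/10)^{5} = 189/20000 ≈ 0.00945.
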